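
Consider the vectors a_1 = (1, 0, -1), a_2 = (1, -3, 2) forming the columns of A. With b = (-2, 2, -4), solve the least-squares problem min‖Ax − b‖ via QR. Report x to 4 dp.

a_1 = (1, 0, -1); ‖a_1‖ = 1.4142, so e_1 = (0.7071, 0.0000, -0.7071).
e_1·a_2 = 0.7071·1 + 0.0000·(-3) + (-0.7071)·2 = -0.7071.
u_2 = a_2 + 0.7071·e_1 = (1.5000, -3.0000, 1.5000).
‖u_2‖ = 3.6742, so e_2 = (0.4082, -0.8165, 0.4082).
Qᵀb = (1.4142, -4.0825).
Back-substitute: x_2 = -4.0825/3.6742 = -1.1111.
x_1 = (1.4142 + 0.7071·(-1.1111))/1.4142 = 0.4444.

x = (0.4444, -1.1111)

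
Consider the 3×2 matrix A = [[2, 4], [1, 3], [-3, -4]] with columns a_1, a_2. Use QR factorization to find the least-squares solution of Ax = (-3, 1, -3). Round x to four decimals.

a_1 = (2, 1, -3); ‖a_1‖ = 3.7417, so q_1 = (0.5345, 0.2673, -0.8018).
q_1·a_2 = 0.5345·4 + 0.2673·3 + (-0.8018)·(-4) = 6.1470.
u_2 = a_2 − 6.1470·q_1 = (0.7143, 1.3571, 0.9286).
‖u_2‖ = 1.7928, so q_2 = (0.3984, 0.7570, 0.5179).
Qᵀb = (1.0690, -1.9920).
Back-substitute: x_2 = -1.9920/1.7928 = -1.1111.
x_1 = (1.0690 − 6.1470·(-1.1111))/3.7417 = 2.1111.

x = (2.1111, -1.1111)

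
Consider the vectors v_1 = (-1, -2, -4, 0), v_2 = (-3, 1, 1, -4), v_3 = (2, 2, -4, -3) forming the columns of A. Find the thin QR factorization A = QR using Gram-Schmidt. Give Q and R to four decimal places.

Q = [[-0.2182, -0.6097, 0.5987], [-0.4364, 0.1386, 0.5388], [-0.8729, 0.0831, -0.4191], [0.0000, -0.7760, -0.4191]], R = [[4.5826, -0.6547, 2.1822], [0.0000, 5.1547, 1.0531], [0.0000, 0.0000, 5.2086]]

e_1 = v_1/‖v_1‖ = (-1, -2, -4, 0)/4.5826 = (-0.2182, -0.4364, -0.8729, 0.0000).
r_{12} = e_1·v_2 = -0.6547.
u_2 = v_2 + 0.6547·e_1 = (-3.1429, 0.7143, 0.4286, -4.0000).
‖u_2‖ = 5.1547, so e_2 = (-0.6097, 0.1386, 0.0831, -0.7760).
r_{13} = e_1·v_3 = 2.1822; r_{23} = e_2·v_3 = 1.0531.
u_3 = v_3 − 2.1822·e_1 − 1.0531·e_2 = (3.1183, 2.8065, -2.1828, -2.1828).
‖u_3‖ = 5.2086, so e_3 = (0.5987, 0.5388, -0.4191, -0.4191).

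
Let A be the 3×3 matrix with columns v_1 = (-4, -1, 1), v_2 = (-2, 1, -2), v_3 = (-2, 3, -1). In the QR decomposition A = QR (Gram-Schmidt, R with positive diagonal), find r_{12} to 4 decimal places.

v_1 = (-4, -1, 1); ‖v_1‖ = 4.2426, so q_1 = (-0.9428, -0.2357, 0.2357).
r_{12} = q_1·v_2 = 1.1785.

r_{12} = 1.1785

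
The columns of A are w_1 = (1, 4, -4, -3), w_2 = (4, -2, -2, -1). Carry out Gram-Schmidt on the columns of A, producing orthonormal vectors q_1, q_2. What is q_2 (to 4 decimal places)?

q_2 = (0.7852, -0.5462, -0.2731, -0.1024)

q_1 = w_1/‖w_1‖ = (1, 4, -4, -3)/6.4807 = (0.1543, 0.6172, -0.6172, -0.4629).
r_{12} = q_1·w_2 = 1.0801.
u_2 = w_2 − 1.0801·q_1 = (3.8333, -2.6667, -1.3333, -0.5000).
‖u_2‖ = 4.8819, so q_2 = (0.7852, -0.5462, -0.2731, -0.1024).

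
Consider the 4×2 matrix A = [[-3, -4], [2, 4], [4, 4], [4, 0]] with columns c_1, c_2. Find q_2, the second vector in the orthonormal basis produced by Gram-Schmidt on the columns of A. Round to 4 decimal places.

q_2 = (-0.3651, 0.5477, 0.1826, -0.7303)

c_1 = (-3, 2, 4, 4); ‖c_1‖ = 6.7082, so q_1 = (-0.4472, 0.2981, 0.5963, 0.5963).
q_1·c_2 = (-0.4472)·(-4) + 0.2981·4 + 0.5963·4 + 0.5963·0 = 5.3666.
u_2 = c_2 − 5.3666·q_1 = (-1.6000, 2.4000, 0.8000, -3.2000).
‖u_2‖ = 4.3818, so q_2 = (-0.3651, 0.5477, 0.1826, -0.7303).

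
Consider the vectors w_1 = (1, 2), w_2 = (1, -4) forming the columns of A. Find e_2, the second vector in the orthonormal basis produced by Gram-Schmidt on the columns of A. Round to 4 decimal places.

w_1 = (1, 2); ‖w_1‖ = 2.2361, so e_1 = (0.4472, 0.8944).
e_1·w_2 = 0.4472·1 + 0.8944·(-4) = -3.1305.
u_2 = w_2 + 3.1305·e_1 = (2.4000, -1.2000).
‖u_2‖ = 2.6833, so e_2 = (0.8944, -0.4472).

e_2 = (0.8944, -0.4472)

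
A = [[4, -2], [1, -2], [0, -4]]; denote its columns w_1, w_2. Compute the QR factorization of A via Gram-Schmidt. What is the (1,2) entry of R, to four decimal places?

w_1 = (4, 1, 0); ‖w_1‖ = 4.1231, so e_1 = (0.9701, 0.2425, 0.0000).
r_{12} = e_1·w_2 = -2.4254.

r_{12} = -2.4254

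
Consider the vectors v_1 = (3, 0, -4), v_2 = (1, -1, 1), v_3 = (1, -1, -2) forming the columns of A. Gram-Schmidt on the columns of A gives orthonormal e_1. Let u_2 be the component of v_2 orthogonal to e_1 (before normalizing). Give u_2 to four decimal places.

u_2 = (1.1200, -1.0000, 0.8400)

e_1 = v_1/‖v_1‖ = (3, 0, -4)/5.0000 = (0.6000, 0.0000, -0.8000).
r_{12} = e_1·v_2 = -0.2000.
u_2 = v_2 + 0.2000·e_1 = (1.1200, -1.0000, 0.8400).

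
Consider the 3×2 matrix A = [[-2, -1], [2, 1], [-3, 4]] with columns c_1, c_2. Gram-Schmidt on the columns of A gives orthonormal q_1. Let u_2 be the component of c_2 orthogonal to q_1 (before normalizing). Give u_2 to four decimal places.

q_1 = c_1/‖c_1‖ = (-2, 2, -3)/4.1231 = (-0.4851, 0.4851, -0.7276).
r_{12} = q_1·c_2 = -1.9403.
u_2 = c_2 + 1.9403·q_1 = (-1.9412, 1.9412, 2.5882).

u_2 = (-1.9412, 1.9412, 2.5882)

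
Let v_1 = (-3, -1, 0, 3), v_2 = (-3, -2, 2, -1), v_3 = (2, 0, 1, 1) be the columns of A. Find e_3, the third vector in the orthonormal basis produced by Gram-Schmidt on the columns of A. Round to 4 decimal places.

e_3 = (0.5064, -0.2624, 0.7066, 0.4189)

v_1 = (-3, -1, 0, 3); ‖v_1‖ = 4.3589, so e_1 = (-0.6882, -0.2294, 0.0000, 0.6882).
e_1·v_2 = (-0.6882)·(-3) + (-0.2294)·(-2) + 0.0000·2 + 0.6882·(-1) = 1.8353.
u_2 = v_2 − 1.8353·e_1 = (-1.7368, -1.5789, 2.0000, -2.2632).
‖u_2‖ = 3.8251, so e_2 = (-0.4541, -0.4128, 0.5229, -0.5917).
e_1·v_3 = (-0.6882)·2 + (-0.2294)·0 + 0.0000·1 + 0.6882·1 = -0.6882; e_2·v_3 = (-0.4541)·2 + (-0.4128)·0 + 0.5229·1 + (-0.5917)·1 = -0.9769.
u_3 = v_3 + 0.6882·e_1 + 0.9769·e_2 = (1.0827, -0.5612, 1.5108, 0.8957).
‖u_3‖ = 2.1382, so e_3 = (0.5064, -0.2624, 0.7066, 0.4189).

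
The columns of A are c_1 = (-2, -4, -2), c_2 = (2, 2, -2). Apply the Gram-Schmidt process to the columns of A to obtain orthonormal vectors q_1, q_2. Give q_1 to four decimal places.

q_1 = (-0.4082, -0.8165, -0.4082)

c_1 = (-2, -4, -2); ‖c_1‖ = 4.8990, so q_1 = (-0.4082, -0.8165, -0.4082).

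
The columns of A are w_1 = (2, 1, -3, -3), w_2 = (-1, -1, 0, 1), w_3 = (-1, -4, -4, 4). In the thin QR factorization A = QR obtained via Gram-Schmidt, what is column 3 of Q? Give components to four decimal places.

w_1 = (2, 1, -3, -3); ‖w_1‖ = 4.7958, so e_1 = (0.4170, 0.2085, -0.6255, -0.6255).
e_1·w_2 = 0.4170·(-1) + 0.2085·(-1) + (-0.6255)·0 + (-0.6255)·1 = -1.2511.
u_2 = w_2 + 1.2511·e_1 = (-0.4783, -0.7391, -0.7826, 0.2174).
‖u_2‖ = 1.1978, so e_2 = (-0.3993, -0.6171, -0.6534, 0.1815).
e_1·w_3 = 0.4170·(-1) + 0.2085·(-4) + (-0.6255)·(-4) + (-0.6255)·4 = -1.2511; e_2·w_3 = (-0.3993)·(-1) + (-0.6171)·(-4) + (-0.6534)·(-4) + 0.1815·4 = 6.2069.
u_3 = w_3 + 1.2511·e_1 − 6.2069·e_2 = (2.0000, 0.0909, -0.7273, 2.0909).
‖u_3‖ = 2.9848, so e_3 = (0.6701, 0.0305, -0.2437, 0.7005).

e_3 = (0.6701, 0.0305, -0.2437, 0.7005)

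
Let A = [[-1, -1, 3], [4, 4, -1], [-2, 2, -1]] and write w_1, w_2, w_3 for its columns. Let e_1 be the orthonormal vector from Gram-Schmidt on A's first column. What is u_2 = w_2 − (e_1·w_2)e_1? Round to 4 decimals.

e_1 = w_1/‖w_1‖ = (-1, 4, -2)/4.5826 = (-0.2182, 0.8729, -0.4364).
r_{12} = e_1·w_2 = 2.8368.
u_2 = w_2 − 2.8368·e_1 = (-0.3810, 1.5238, 3.2381).

u_2 = (-0.3810, 1.5238, 3.2381)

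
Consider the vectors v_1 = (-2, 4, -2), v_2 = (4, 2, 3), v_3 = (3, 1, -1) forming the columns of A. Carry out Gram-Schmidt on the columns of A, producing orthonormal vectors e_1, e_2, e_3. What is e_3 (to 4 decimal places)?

e_3 = (0.6228, -0.0778, -0.7785)

v_1 = (-2, 4, -2); ‖v_1‖ = 4.8990, so e_1 = (-0.4082, 0.8165, -0.4082).
e_1·v_2 = (-0.4082)·4 + 0.8165·2 + (-0.4082)·3 = -1.2247.
u_2 = v_2 + 1.2247·e_1 = (3.5000, 3.0000, 2.5000).
‖u_2‖ = 5.2440, so e_2 = (0.6674, 0.5721, 0.4767).
e_1·v_3 = (-0.4082)·3 + 0.8165·1 + (-0.4082)·(-1) = 0.0000; e_2·v_3 = 0.6674·3 + 0.5721·1 + 0.4767·(-1) = 2.0976.
u_3 = v_3 − 0.0000·e_1 − 2.0976·e_2 = (1.6000, -0.2000, -2.0000).
‖u_3‖ = 2.5690, so e_3 = (0.6228, -0.0778, -0.7785).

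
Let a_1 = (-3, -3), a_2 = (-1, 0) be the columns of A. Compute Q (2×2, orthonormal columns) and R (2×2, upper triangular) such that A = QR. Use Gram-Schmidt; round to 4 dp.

a_1 = (-3, -3); ‖a_1‖ = 4.2426, so e_1 = (-0.7071, -0.7071).
e_1·a_2 = (-0.7071)·(-1) + (-0.7071)·0 = 0.7071.
u_2 = a_2 − 0.7071·e_1 = (-0.5000, 0.5000).
‖u_2‖ = 0.7071, so e_2 = (-0.7071, 0.7071).

Q = [[-0.7071, -0.7071], [-0.7071, 0.7071]], R = [[4.2426, 0.7071], [0.0000, 0.7071]]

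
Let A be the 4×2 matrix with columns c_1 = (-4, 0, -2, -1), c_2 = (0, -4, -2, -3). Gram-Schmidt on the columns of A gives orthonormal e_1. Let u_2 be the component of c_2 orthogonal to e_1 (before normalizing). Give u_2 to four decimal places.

e_1 = c_1/‖c_1‖ = (-4, 0, -2, -1)/4.5826 = (-0.8729, 0.0000, -0.4364, -0.2182).
r_{12} = e_1·c_2 = 1.5275.
u_2 = c_2 − 1.5275·e_1 = (1.3333, -4.0000, -1.3333, -2.6667).

u_2 = (1.3333, -4.0000, -1.3333, -2.6667)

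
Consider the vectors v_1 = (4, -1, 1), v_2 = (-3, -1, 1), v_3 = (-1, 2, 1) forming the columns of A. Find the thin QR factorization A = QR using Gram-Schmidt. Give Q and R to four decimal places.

Q = [[0.9428, -0.3333, 0.0000], [-0.2357, -0.6667, 0.7071], [0.2357, 0.6667, 0.7071]], R = [[4.2426, -2.3570, -1.1785], [0.0000, 2.3333, -0.3333], [0.0000, 0.0000, 2.1213]]

q_1 = v_1/‖v_1‖ = (4, -1, 1)/4.2426 = (0.9428, -0.2357, 0.2357).
r_{12} = q_1·v_2 = -2.3570.
u_2 = v_2 + 2.3570·q_1 = (-0.7778, -1.5556, 1.5556).
‖u_2‖ = 2.3333, so q_2 = (-0.3333, -0.6667, 0.6667).
r_{13} = q_1·v_3 = -1.1785; r_{23} = q_2·v_3 = -0.3333.
u_3 = v_3 + 1.1785·q_1 + 0.3333·q_2 = (0.0000, 1.5000, 1.5000).
‖u_3‖ = 2.1213, so q_3 = (0.0000, 0.7071, 0.7071).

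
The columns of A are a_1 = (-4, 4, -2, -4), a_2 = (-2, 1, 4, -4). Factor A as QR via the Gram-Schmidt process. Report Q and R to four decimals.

Q = [[-0.5547, -0.0853], [0.5547, -0.0995], [-0.2774, 0.8810], [-0.5547, -0.4547]], R = [[7.2111, 2.7735], [0.0000, 5.4137]]

a_1 = (-4, 4, -2, -4); ‖a_1‖ = 7.2111, so e_1 = (-0.5547, 0.5547, -0.2774, -0.5547).
e_1·a_2 = (-0.5547)·(-2) + 0.5547·1 + (-0.2774)·4 + (-0.5547)·(-4) = 2.7735.
u_2 = a_2 − 2.7735·e_1 = (-0.4615, -0.5385, 4.7692, -2.4615).
‖u_2‖ = 5.4137, so e_2 = (-0.0853, -0.0995, 0.8810, -0.4547).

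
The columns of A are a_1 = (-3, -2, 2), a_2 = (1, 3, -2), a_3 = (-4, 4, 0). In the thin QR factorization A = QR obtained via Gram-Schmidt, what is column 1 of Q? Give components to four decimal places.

q_1 = a_1/‖a_1‖ = (-3, -2, 2)/4.1231 = (-0.7276, -0.4851, 0.4851).

q_1 = (-0.7276, -0.4851, 0.4851)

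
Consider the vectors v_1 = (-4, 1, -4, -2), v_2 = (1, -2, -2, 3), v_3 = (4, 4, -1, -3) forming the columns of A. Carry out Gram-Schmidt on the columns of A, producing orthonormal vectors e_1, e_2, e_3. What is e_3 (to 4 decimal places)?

v_1 = (-4, 1, -4, -2); ‖v_1‖ = 6.0828, so e_1 = (-0.6576, 0.1644, -0.6576, -0.3288).
e_1·v_2 = (-0.6576)·1 + 0.1644·(-2) + (-0.6576)·(-2) + (-0.3288)·3 = -0.6576.
u_2 = v_2 + 0.6576·e_1 = (0.5676, -1.8919, -2.4324, 2.7838).
‖u_2‖ = 4.1914, so e_2 = (0.1354, -0.4514, -0.5803, 0.6642).
e_1·v_3 = (-0.6576)·4 + 0.1644·4 + (-0.6576)·(-1) + (-0.3288)·(-3) = -0.3288; e_2·v_3 = 0.1354·4 + (-0.4514)·4 + (-0.5803)·(-1) + 0.6642·(-3) = -2.6760.
u_3 = v_3 + 0.3288·e_1 + 2.6760·e_2 = (4.1462, 2.8462, -2.7692, -1.3308).
‖u_3‖ = 5.8933, so e_3 = (0.7035, 0.4829, -0.4699, -0.2258).

e_3 = (0.7035, 0.4829, -0.4699, -0.2258)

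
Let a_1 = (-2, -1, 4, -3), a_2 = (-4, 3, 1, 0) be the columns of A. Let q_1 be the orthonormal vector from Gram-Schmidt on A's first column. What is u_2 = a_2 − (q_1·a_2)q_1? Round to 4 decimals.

u_2 = (-3.4000, 3.3000, -0.2000, 0.9000)

a_1 = (-2, -1, 4, -3); ‖a_1‖ = 5.4772, so q_1 = (-0.3651, -0.1826, 0.7303, -0.5477).
q_1·a_2 = (-0.3651)·(-4) + (-0.1826)·3 + 0.7303·1 + (-0.5477)·0 = 1.6432.
u_2 = a_2 − 1.6432·q_1 = (-3.4000, 3.3000, -0.2000, 0.9000).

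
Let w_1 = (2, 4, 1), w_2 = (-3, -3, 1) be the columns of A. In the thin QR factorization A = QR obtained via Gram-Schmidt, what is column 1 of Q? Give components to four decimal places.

e_1 = w_1/‖w_1‖ = (2, 4, 1)/4.5826 = (0.4364, 0.8729, 0.2182).

e_1 = (0.4364, 0.8729, 0.2182)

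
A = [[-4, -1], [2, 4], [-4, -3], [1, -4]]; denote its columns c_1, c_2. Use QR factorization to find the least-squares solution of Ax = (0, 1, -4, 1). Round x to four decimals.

c_1 = (-4, 2, -4, 1); ‖c_1‖ = 6.0828, so q_1 = (-0.6576, 0.3288, -0.6576, 0.1644).
q_1·c_2 = (-0.6576)·(-1) + 0.3288·4 + (-0.6576)·(-3) + 0.1644·(-4) = 3.2880.
u_2 = c_2 − 3.2880·q_1 = (1.1622, 2.9189, -0.8378, -4.5405).
‖u_2‖ = 5.5847, so q_2 = (0.2081, 0.5227, -0.1500, -0.8130).
Qᵀb = (3.1236, 0.3097).
Back-substitute: x_2 = 0.3097/5.5847 = 0.0555.
x_1 = (3.1236 − 3.2880·0.0555)/6.0828 = 0.4835.

x = (0.4835, 0.0555)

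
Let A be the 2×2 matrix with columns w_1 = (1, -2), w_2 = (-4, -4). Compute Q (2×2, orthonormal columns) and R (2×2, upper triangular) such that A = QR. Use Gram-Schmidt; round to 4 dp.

q_1 = w_1/‖w_1‖ = (1, -2)/2.2361 = (0.4472, -0.8944).
r_{12} = q_1·w_2 = 1.7889.
u_2 = w_2 − 1.7889·q_1 = (-4.8000, -2.4000).
‖u_2‖ = 5.3666, so q_2 = (-0.8944, -0.4472).

Q = [[0.4472, -0.8944], [-0.8944, -0.4472]], R = [[2.2361, 1.7889], [0.0000, 5.3666]]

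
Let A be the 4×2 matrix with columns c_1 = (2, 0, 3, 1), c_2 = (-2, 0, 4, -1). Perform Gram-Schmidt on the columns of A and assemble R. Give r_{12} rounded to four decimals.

c_1 = (2, 0, 3, 1); ‖c_1‖ = 3.7417, so q_1 = (0.5345, 0.0000, 0.8018, 0.2673).
r_{12} = q_1·c_2 = 1.8708.

r_{12} = 1.8708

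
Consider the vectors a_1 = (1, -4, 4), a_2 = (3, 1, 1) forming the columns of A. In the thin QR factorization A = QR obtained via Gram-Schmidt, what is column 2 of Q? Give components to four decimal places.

a_1 = (1, -4, 4); ‖a_1‖ = 5.7446, so q_1 = (0.1741, -0.6963, 0.6963).
q_1·a_2 = 0.1741·3 + (-0.6963)·1 + 0.6963·1 = 0.5222.
u_2 = a_2 − 0.5222·q_1 = (2.9091, 1.3636, 0.6364).
‖u_2‖ = 3.2753, so q_2 = (0.8882, 0.4163, 0.1943).

q_2 = (0.8882, 0.4163, 0.1943)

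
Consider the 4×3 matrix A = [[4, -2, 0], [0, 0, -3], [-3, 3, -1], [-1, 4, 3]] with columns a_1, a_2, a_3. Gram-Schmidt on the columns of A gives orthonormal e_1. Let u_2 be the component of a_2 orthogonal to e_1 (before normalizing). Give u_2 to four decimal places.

u_2 = (1.2308, 0.0000, 0.5769, 3.1923)

a_1 = (4, 0, -3, -1); ‖a_1‖ = 5.0990, so e_1 = (0.7845, 0.0000, -0.5883, -0.1961).
e_1·a_2 = 0.7845·(-2) + 0.0000·0 + (-0.5883)·3 + (-0.1961)·4 = -4.1184.
u_2 = a_2 + 4.1184·e_1 = (1.2308, 0.0000, 0.5769, 3.1923).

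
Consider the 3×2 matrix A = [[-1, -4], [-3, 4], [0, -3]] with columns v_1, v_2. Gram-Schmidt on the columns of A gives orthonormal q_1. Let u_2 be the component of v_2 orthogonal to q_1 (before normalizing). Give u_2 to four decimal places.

u_2 = (-4.8000, 1.6000, -3.0000)

v_1 = (-1, -3, 0); ‖v_1‖ = 3.1623, so q_1 = (-0.3162, -0.9487, 0.0000).
q_1·v_2 = (-0.3162)·(-4) + (-0.9487)·4 + 0.0000·(-3) = -2.5298.
u_2 = v_2 + 2.5298·q_1 = (-4.8000, 1.6000, -3.0000).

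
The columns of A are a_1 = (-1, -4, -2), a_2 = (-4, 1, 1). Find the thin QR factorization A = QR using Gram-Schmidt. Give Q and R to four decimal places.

a_1 = (-1, -4, -2); ‖a_1‖ = 4.5826, so e_1 = (-0.2182, -0.8729, -0.4364).
e_1·a_2 = (-0.2182)·(-4) + (-0.8729)·1 + (-0.4364)·1 = -0.4364.
u_2 = a_2 + 0.4364·e_1 = (-4.0952, 0.6190, 0.8095).
‖u_2‖ = 4.2201, so e_2 = (-0.9704, 0.1467, 0.1918).

Q = [[-0.2182, -0.9704], [-0.8729, 0.1467], [-0.4364, 0.1918]], R = [[4.5826, -0.4364], [0.0000, 4.2201]]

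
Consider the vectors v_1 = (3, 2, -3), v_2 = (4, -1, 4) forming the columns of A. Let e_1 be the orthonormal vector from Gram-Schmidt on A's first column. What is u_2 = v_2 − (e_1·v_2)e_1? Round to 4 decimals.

u_2 = (4.2727, -0.8182, 3.7273)

v_1 = (3, 2, -3); ‖v_1‖ = 4.6904, so e_1 = (0.6396, 0.4264, -0.6396).
e_1·v_2 = 0.6396·4 + 0.4264·(-1) + (-0.6396)·4 = -0.4264.
u_2 = v_2 + 0.4264·e_1 = (4.2727, -0.8182, 3.7273).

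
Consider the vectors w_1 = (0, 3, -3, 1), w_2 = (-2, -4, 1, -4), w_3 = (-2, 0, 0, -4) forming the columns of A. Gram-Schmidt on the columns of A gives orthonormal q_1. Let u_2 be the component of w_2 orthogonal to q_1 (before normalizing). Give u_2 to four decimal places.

w_1 = (0, 3, -3, 1); ‖w_1‖ = 4.3589, so q_1 = (0.0000, 0.6882, -0.6882, 0.2294).
q_1·w_2 = 0.0000·(-2) + 0.6882·(-4) + (-0.6882)·1 + 0.2294·(-4) = -4.3589.
u_2 = w_2 + 4.3589·q_1 = (-2.0000, -1.0000, -2.0000, -3.0000).

u_2 = (-2.0000, -1.0000, -2.0000, -3.0000)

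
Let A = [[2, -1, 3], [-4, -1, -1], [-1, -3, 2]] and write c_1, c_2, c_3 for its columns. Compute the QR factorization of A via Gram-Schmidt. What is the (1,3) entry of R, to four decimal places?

r_{13} = 1.7457

c_1 = (2, -4, -1); ‖c_1‖ = 4.5826, so e_1 = (0.4364, -0.8729, -0.2182).
r_{13} = e_1·c_3 = 1.7457.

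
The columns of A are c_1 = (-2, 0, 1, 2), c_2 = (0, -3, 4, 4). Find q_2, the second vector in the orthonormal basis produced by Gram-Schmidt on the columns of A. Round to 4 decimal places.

q_2 = (0.5333, -0.6000, 0.5333, 0.2667)

c_1 = (-2, 0, 1, 2); ‖c_1‖ = 3.0000, so q_1 = (-0.6667, 0.0000, 0.3333, 0.6667).
q_1·c_2 = (-0.6667)·0 + 0.0000·(-3) + 0.3333·4 + 0.6667·4 = 4.0000.
u_2 = c_2 − 4.0000·q_1 = (2.6667, -3.0000, 2.6667, 1.3333).
‖u_2‖ = 5.0000, so q_2 = (0.5333, -0.6000, 0.5333, 0.2667).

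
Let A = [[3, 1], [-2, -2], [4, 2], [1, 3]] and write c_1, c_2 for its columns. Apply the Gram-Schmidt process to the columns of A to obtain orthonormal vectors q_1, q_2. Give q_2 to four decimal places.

q_2 = (-0.2981, -0.2981, -0.1491, 0.8944)

c_1 = (3, -2, 4, 1); ‖c_1‖ = 5.4772, so q_1 = (0.5477, -0.3651, 0.7303, 0.1826).
q_1·c_2 = 0.5477·1 + (-0.3651)·(-2) + 0.7303·2 + 0.1826·3 = 3.2863.
u_2 = c_2 − 3.2863·q_1 = (-0.8000, -0.8000, -0.4000, 2.4000).
‖u_2‖ = 2.6833, so q_2 = (-0.2981, -0.2981, -0.1491, 0.8944).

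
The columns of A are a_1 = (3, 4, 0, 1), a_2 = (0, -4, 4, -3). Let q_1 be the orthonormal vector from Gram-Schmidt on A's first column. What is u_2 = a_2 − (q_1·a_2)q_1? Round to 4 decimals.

a_1 = (3, 4, 0, 1); ‖a_1‖ = 5.0990, so q_1 = (0.5883, 0.7845, 0.0000, 0.1961).
q_1·a_2 = 0.5883·0 + 0.7845·(-4) + 0.0000·4 + 0.1961·(-3) = -3.7262.
u_2 = a_2 + 3.7262·q_1 = (2.1923, -1.0769, 4.0000, -2.2692).

u_2 = (2.1923, -1.0769, 4.0000, -2.2692)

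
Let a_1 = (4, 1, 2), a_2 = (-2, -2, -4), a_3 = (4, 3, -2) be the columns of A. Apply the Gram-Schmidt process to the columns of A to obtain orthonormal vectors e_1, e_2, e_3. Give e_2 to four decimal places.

a_1 = (4, 1, 2); ‖a_1‖ = 4.5826, so e_1 = (0.8729, 0.2182, 0.4364).
e_1·a_2 = 0.8729·(-2) + 0.2182·(-2) + 0.4364·(-4) = -3.9279.
u_2 = a_2 + 3.9279·e_1 = (1.4286, -1.1429, -2.2857).
‖u_2‖ = 2.9277, so e_2 = (0.4880, -0.3904, -0.7807).

e_2 = (0.4880, -0.3904, -0.7807)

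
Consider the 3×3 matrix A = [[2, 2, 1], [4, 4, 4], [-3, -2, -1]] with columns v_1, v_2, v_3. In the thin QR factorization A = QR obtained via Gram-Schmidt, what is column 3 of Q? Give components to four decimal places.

e_3 = (-0.8944, 0.4472, 0.0000)

v_1 = (2, 4, -3); ‖v_1‖ = 5.3852, so e_1 = (0.3714, 0.7428, -0.5571).
e_1·v_2 = 0.3714·2 + 0.7428·4 + (-0.5571)·(-2) = 4.8281.
u_2 = v_2 − 4.8281·e_1 = (0.2069, 0.4138, 0.6897).
‖u_2‖ = 0.8305, so e_2 = (0.2491, 0.4983, 0.8305).
e_1·v_3 = 0.3714·1 + 0.7428·4 + (-0.5571)·(-1) = 3.8996; e_2·v_3 = 0.2491·1 + 0.4983·4 + 0.8305·(-1) = 1.4118.
u_3 = v_3 − 3.8996·e_1 − 1.4118·e_2 = (-0.8000, 0.4000, 0.0000).
‖u_3‖ = 0.8944, so e_3 = (-0.8944, 0.4472, 0.0000).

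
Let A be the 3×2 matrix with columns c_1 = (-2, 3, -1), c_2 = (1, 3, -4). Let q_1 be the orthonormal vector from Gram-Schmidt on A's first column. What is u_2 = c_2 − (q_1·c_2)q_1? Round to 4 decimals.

u_2 = (2.5714, 0.6429, -3.2143)

c_1 = (-2, 3, -1); ‖c_1‖ = 3.7417, so q_1 = (-0.5345, 0.8018, -0.2673).
q_1·c_2 = (-0.5345)·1 + 0.8018·3 + (-0.2673)·(-4) = 2.9399.
u_2 = c_2 − 2.9399·q_1 = (2.5714, 0.6429, -3.2143).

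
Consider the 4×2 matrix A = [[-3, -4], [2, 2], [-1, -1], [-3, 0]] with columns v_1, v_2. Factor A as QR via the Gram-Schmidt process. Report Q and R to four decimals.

Q = [[-0.6255, -0.6138], [0.4170, 0.1796], [-0.2085, -0.0898], [-0.6255, 0.7635]], R = [[4.7958, 3.5447], [0.0000, 2.9043]]

v_1 = (-3, 2, -1, -3); ‖v_1‖ = 4.7958, so q_1 = (-0.6255, 0.4170, -0.2085, -0.6255).
q_1·v_2 = (-0.6255)·(-4) + 0.4170·2 + (-0.2085)·(-1) + (-0.6255)·0 = 3.5447.
u_2 = v_2 − 3.5447·q_1 = (-1.7826, 0.5217, -0.2609, 2.2174).
‖u_2‖ = 2.9043, so q_2 = (-0.6138, 0.1796, -0.0898, 0.7635).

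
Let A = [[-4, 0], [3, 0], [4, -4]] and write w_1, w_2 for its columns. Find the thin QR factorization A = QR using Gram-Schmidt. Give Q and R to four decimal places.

Q = [[-0.6247, -0.4998], [0.4685, 0.3748], [0.6247, -0.7809]], R = [[6.4031, -2.4988], [0.0000, 3.1235]]

q_1 = w_1/‖w_1‖ = (-4, 3, 4)/6.4031 = (-0.6247, 0.4685, 0.6247).
r_{12} = q_1·w_2 = -2.4988.
u_2 = w_2 + 2.4988·q_1 = (-1.5610, 1.1707, -2.4390).
‖u_2‖ = 3.1235, so q_2 = (-0.4998, 0.3748, -0.7809).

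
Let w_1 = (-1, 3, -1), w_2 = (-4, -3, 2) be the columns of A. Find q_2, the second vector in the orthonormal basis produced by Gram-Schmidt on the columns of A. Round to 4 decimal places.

q_1 = w_1/‖w_1‖ = (-1, 3, -1)/3.3166 = (-0.3015, 0.9045, -0.3015).
r_{12} = q_1·w_2 = -2.1106.
u_2 = w_2 + 2.1106·q_1 = (-4.6364, -1.0909, 1.3636).
‖u_2‖ = 4.9543, so q_2 = (-0.9358, -0.2202, 0.2752).

q_2 = (-0.9358, -0.2202, 0.2752)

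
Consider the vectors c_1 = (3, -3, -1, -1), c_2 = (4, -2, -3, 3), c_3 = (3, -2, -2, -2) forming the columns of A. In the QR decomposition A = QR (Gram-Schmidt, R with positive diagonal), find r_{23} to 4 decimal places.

r_{23} = -0.2356

c_1 = (3, -3, -1, -1); ‖c_1‖ = 4.4721, so e_1 = (0.6708, -0.6708, -0.2236, -0.2236).
e_1·c_2 = 0.6708·4 + (-0.6708)·(-2) + (-0.2236)·(-3) + (-0.2236)·3 = 4.0249.
u_2 = c_2 − 4.0249·e_1 = (1.3000, 0.7000, -2.1000, 3.9000).
‖u_2‖ = 4.6690, so e_2 = (0.2784, 0.1499, -0.4498, 0.8353).
r_{23} = e_2·c_3 = -0.2356.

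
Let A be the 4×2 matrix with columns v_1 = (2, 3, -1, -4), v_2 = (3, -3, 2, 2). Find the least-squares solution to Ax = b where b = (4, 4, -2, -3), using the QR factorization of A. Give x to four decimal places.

v_1 = (2, 3, -1, -4); ‖v_1‖ = 5.4772, so e_1 = (0.3651, 0.5477, -0.1826, -0.7303).
e_1·v_2 = 0.3651·3 + 0.5477·(-3) + (-0.1826)·2 + (-0.7303)·2 = -2.3735.
u_2 = v_2 + 2.3735·e_1 = (3.8667, -1.7000, 1.5667, 0.2667).
‖u_2‖ = 4.5129, so e_2 = (0.8568, -0.3767, 0.3471, 0.0591).
Qᵀb = (6.2075, 1.0488).
Back-substitute: x_2 = 1.0488/4.5129 = 0.2324.
x_1 = (6.2075 + 2.3735·0.2324)/5.4772 = 1.2340.

x = (1.2340, 0.2324)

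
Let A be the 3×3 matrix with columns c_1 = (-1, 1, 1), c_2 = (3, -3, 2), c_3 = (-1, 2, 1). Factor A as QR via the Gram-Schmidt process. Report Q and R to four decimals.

c_1 = (-1, 1, 1); ‖c_1‖ = 1.7321, so q_1 = (-0.5774, 0.5774, 0.5774).
q_1·c_2 = (-0.5774)·3 + 0.5774·(-3) + 0.5774·2 = -2.3094.
u_2 = c_2 + 2.3094·q_1 = (1.6667, -1.6667, 3.3333).
‖u_2‖ = 4.0825, so q_2 = (0.4082, -0.4082, 0.8165).
q_1·c_3 = (-0.5774)·(-1) + 0.5774·2 + 0.5774·1 = 2.3094; q_2·c_3 = 0.4082·(-1) + (-0.4082)·2 + 0.8165·1 = -0.4082.
u_3 = c_3 − 2.3094·q_1 + 0.4082·q_2 = (0.5000, 0.5000, 0.0000).
‖u_3‖ = 0.7071, so q_3 = (0.7071, 0.7071, 0.0000).

Q = [[-0.5774, 0.4082, 0.7071], [0.5774, -0.4082, 0.7071], [0.5774, 0.8165, 0.0000]], R = [[1.7321, -2.3094, 2.3094], [0.0000, 4.0825, -0.4082], [0.0000, 0.0000, 0.7071]]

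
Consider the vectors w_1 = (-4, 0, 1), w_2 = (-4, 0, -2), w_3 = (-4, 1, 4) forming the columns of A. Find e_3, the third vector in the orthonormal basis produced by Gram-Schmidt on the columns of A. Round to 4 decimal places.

e_3 = (0.0000, 1.0000, 0.0000)

w_1 = (-4, 0, 1); ‖w_1‖ = 4.1231, so e_1 = (-0.9701, 0.0000, 0.2425).
e_1·w_2 = (-0.9701)·(-4) + 0.0000·0 + 0.2425·(-2) = 3.3955.
u_2 = w_2 − 3.3955·e_1 = (-0.7059, 0.0000, -2.8235).
‖u_2‖ = 2.9104, so e_2 = (-0.2425, 0.0000, -0.9701).
e_1·w_3 = (-0.9701)·(-4) + 0.0000·1 + 0.2425·4 = 4.8507; e_2·w_3 = (-0.2425)·(-4) + 0.0000·1 + (-0.9701)·4 = -2.9104.
u_3 = w_3 − 4.8507·e_1 + 2.9104·e_2 = (0.0000, 1.0000, 0.0000).
‖u_3‖ = 1.0000, so e_3 = (0.0000, 1.0000, 0.0000).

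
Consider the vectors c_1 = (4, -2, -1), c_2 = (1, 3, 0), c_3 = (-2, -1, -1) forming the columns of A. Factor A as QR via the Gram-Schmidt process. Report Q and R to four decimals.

c_1 = (4, -2, -1); ‖c_1‖ = 4.5826, so q_1 = (0.8729, -0.4364, -0.2182).
q_1·c_2 = 0.8729·1 + (-0.4364)·3 + (-0.2182)·0 = -0.4364.
u_2 = c_2 + 0.4364·q_1 = (1.3810, 2.8095, -0.0952).
‖u_2‖ = 3.1320, so q_2 = (0.4409, 0.8970, -0.0304).
q_1·c_3 = 0.8729·(-2) + (-0.4364)·(-1) + (-0.2182)·(-1) = -1.0911; q_2·c_3 = 0.4409·(-2) + 0.8970·(-1) + (-0.0304)·(-1) = -1.7485.
u_3 = c_3 + 1.0911·q_1 + 1.7485·q_2 = (-0.2767, 0.0922, -1.2913).
‖u_3‖ = 1.3238, so q_3 = (-0.2090, 0.0697, -0.9754).

Q = [[0.8729, 0.4409, -0.2090], [-0.4364, 0.8970, 0.0697], [-0.2182, -0.0304, -0.9754]], R = [[4.5826, -0.4364, -1.0911], [0.0000, 3.1320, -1.7485], [0.0000, 0.0000, 1.3238]]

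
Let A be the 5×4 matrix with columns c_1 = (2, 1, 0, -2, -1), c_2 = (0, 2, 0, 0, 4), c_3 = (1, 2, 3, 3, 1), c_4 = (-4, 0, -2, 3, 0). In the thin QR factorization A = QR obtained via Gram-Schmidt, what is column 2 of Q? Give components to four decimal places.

q_1 = c_1/‖c_1‖ = (2, 1, 0, -2, -1)/3.1623 = (0.6325, 0.3162, 0.0000, -0.6325, -0.3162).
r_{12} = q_1·c_2 = -0.6325.
u_2 = c_2 + 0.6325·q_1 = (0.4000, 2.2000, 0.0000, -0.4000, 3.8000).
‖u_2‖ = 4.4272, so q_2 = (0.0904, 0.4969, 0.0000, -0.0904, 0.8583).

q_2 = (0.0904, 0.4969, 0.0000, -0.0904, 0.8583)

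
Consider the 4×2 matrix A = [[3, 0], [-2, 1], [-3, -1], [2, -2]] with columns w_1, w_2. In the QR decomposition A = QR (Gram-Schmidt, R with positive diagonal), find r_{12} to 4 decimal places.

w_1 = (3, -2, -3, 2); ‖w_1‖ = 5.0990, so q_1 = (0.5883, -0.3922, -0.5883, 0.3922).
r_{12} = q_1·w_2 = -0.5883.

r_{12} = -0.5883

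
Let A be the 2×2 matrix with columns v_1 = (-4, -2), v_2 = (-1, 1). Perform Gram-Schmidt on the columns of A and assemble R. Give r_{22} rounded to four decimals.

r_{22} = 1.3416

v_1 = (-4, -2); ‖v_1‖ = 4.4721, so q_1 = (-0.8944, -0.4472).
q_1·v_2 = (-0.8944)·(-1) + (-0.4472)·1 = 0.4472.
u_2 = v_2 − 0.4472·q_1 = (-0.6000, 1.2000).
r_{22} = ‖u_2‖ = 1.3416.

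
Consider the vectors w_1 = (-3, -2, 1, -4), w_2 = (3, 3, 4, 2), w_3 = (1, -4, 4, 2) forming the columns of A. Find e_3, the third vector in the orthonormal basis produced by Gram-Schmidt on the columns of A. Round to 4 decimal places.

w_1 = (-3, -2, 1, -4); ‖w_1‖ = 5.4772, so e_1 = (-0.5477, -0.3651, 0.1826, -0.7303).
e_1·w_2 = (-0.5477)·3 + (-0.3651)·3 + 0.1826·4 + (-0.7303)·2 = -3.4689.
u_2 = w_2 + 3.4689·e_1 = (1.1000, 1.7333, 4.6333, -0.5333).
‖u_2‖ = 5.0957, so e_2 = (0.2159, 0.3402, 0.9093, -0.1047).
e_1·w_3 = (-0.5477)·1 + (-0.3651)·(-4) + 0.1826·4 + (-0.7303)·2 = 0.1826; e_2·w_3 = 0.2159·1 + 0.3402·(-4) + 0.9093·4 + (-0.1047)·2 = 2.2829.
u_3 = w_3 − 0.1826·e_1 − 2.2829·e_2 = (0.6072, -4.7099, 1.8909, 2.3723).
‖u_3‖ = 5.6351, so e_3 = (0.1078, -0.8358, 0.3356, 0.4210).

e_3 = (0.1078, -0.8358, 0.3356, 0.4210)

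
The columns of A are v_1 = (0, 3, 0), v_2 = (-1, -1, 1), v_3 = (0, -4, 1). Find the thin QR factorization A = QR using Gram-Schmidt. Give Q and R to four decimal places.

v_1 = (0, 3, 0); ‖v_1‖ = 3.0000, so e_1 = (0.0000, 1.0000, 0.0000).
e_1·v_2 = 0.0000·(-1) + 1.0000·(-1) + 0.0000·1 = -1.0000.
u_2 = v_2 + 1.0000·e_1 = (-1.0000, 0.0000, 1.0000).
‖u_2‖ = 1.4142, so e_2 = (-0.7071, 0.0000, 0.7071).
e_1·v_3 = 0.0000·0 + 1.0000·(-4) + 0.0000·1 = -4.0000; e_2·v_3 = (-0.7071)·0 + 0.0000·(-4) + 0.7071·1 = 0.7071.
u_3 = v_3 + 4.0000·e_1 − 0.7071·e_2 = (0.5000, 0.0000, 0.5000).
‖u_3‖ = 0.7071, so e_3 = (0.7071, 0.0000, 0.7071).

Q = [[0.0000, -0.7071, 0.7071], [1.0000, 0.0000, 0.0000], [0.0000, 0.7071, 0.7071]], R = [[3.0000, -1.0000, -4.0000], [0.0000, 1.4142, 0.7071], [0.0000, 0.0000, 0.7071]]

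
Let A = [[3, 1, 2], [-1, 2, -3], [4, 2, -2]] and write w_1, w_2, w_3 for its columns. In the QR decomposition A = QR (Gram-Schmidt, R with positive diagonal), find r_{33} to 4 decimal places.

r_{33} = 2.2637

w_1 = (3, -1, 4); ‖w_1‖ = 5.0990, so q_1 = (0.5883, -0.1961, 0.7845).
q_1·w_2 = 0.5883·1 + (-0.1961)·2 + 0.7845·2 = 1.7650.
u_2 = w_2 − 1.7650·q_1 = (-0.0385, 2.3462, 0.6154).
‖u_2‖ = 2.4258, so q_2 = (-0.0159, 0.9672, 0.2537).
q_1·w_3 = 0.5883·2 + (-0.1961)·(-3) + 0.7845·(-2) = 0.1961; q_2·w_3 = (-0.0159)·2 + 0.9672·(-3) + 0.2537·(-2) = -3.4405.
u_3 = w_3 − 0.1961·q_1 + 3.4405·q_2 = (1.8301, 0.3660, -1.2810).
r_{33} = ‖u_3‖ = 2.2637.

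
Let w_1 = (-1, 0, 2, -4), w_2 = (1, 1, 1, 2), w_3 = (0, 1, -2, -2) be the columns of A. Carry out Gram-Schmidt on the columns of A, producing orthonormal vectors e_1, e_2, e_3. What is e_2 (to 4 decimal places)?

e_2 = (0.3086, 0.4629, 0.7715, 0.3086)

w_1 = (-1, 0, 2, -4); ‖w_1‖ = 4.5826, so e_1 = (-0.2182, 0.0000, 0.4364, -0.8729).
e_1·w_2 = (-0.2182)·1 + 0.0000·1 + 0.4364·1 + (-0.8729)·2 = -1.5275.
u_2 = w_2 + 1.5275·e_1 = (0.6667, 1.0000, 1.6667, 0.6667).
‖u_2‖ = 2.1602, so e_2 = (0.3086, 0.4629, 0.7715, 0.3086).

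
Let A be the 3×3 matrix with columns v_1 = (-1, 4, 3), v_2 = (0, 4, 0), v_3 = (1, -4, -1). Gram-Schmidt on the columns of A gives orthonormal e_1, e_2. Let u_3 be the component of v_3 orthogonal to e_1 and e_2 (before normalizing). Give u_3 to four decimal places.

u_3 = (0.6000, 0.0000, 0.2000)

v_1 = (-1, 4, 3); ‖v_1‖ = 5.0990, so e_1 = (-0.1961, 0.7845, 0.5883).
e_1·v_2 = (-0.1961)·0 + 0.7845·4 + 0.5883·0 = 3.1379.
u_2 = v_2 − 3.1379·e_1 = (0.6154, 1.5385, -1.8462).
‖u_2‖ = 2.4807, so e_2 = (0.2481, 0.6202, -0.7442).
e_1·v_3 = (-0.1961)·1 + 0.7845·(-4) + 0.5883·(-1) = -3.9223; e_2·v_3 = 0.2481·1 + 0.6202·(-4) + (-0.7442)·(-1) = -1.4884.
u_3 = v_3 + 3.9223·e_1 + 1.4884·e_2 = (0.6000, 0.0000, 0.2000).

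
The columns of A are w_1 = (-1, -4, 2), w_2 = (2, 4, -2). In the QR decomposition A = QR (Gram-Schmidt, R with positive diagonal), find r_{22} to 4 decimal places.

w_1 = (-1, -4, 2); ‖w_1‖ = 4.5826, so q_1 = (-0.2182, -0.8729, 0.4364).
q_1·w_2 = (-0.2182)·2 + (-0.8729)·4 + 0.4364·(-2) = -4.8008.
u_2 = w_2 + 4.8008·q_1 = (0.9524, -0.1905, 0.0952).
r_{22} = ‖u_2‖ = 0.9759.

r_{22} = 0.9759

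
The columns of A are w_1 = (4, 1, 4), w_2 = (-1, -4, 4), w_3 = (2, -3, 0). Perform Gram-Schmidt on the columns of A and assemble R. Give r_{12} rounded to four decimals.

w_1 = (4, 1, 4); ‖w_1‖ = 5.7446, so e_1 = (0.6963, 0.1741, 0.6963).
r_{12} = e_1·w_2 = 1.3926.

r_{12} = 1.3926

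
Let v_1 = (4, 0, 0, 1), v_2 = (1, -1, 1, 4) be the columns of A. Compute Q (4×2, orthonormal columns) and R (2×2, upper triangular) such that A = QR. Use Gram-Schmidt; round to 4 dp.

v_1 = (4, 0, 0, 1); ‖v_1‖ = 4.1231, so q_1 = (0.9701, 0.0000, 0.0000, 0.2425).
q_1·v_2 = 0.9701·1 + 0.0000·(-1) + 0.0000·1 + 0.2425·4 = 1.9403.
u_2 = v_2 − 1.9403·q_1 = (-0.8824, -1.0000, 1.0000, 3.5294).
‖u_2‖ = 3.9032, so q_2 = (-0.2261, -0.2562, 0.2562, 0.9042).

Q = [[0.9701, -0.2261], [0.0000, -0.2562], [0.0000, 0.2562], [0.2425, 0.9042]], R = [[4.1231, 1.9403], [0.0000, 3.9032]]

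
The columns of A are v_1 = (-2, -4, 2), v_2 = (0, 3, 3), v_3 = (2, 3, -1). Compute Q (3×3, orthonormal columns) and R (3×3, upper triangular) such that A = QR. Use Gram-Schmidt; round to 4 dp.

Q = [[-0.4082, -0.1231, 0.9045], [-0.8165, 0.4924, -0.3015], [0.4082, 0.8616, 0.3015]], R = [[4.8990, -1.2247, -3.6742], [0.0000, 4.0620, 0.3693], [0.0000, 0.0000, 0.6030]]

e_1 = v_1/‖v_1‖ = (-2, -4, 2)/4.8990 = (-0.4082, -0.8165, 0.4082).
r_{12} = e_1·v_2 = -1.2247.
u_2 = v_2 + 1.2247·e_1 = (-0.5000, 2.0000, 3.5000).
‖u_2‖ = 4.0620, so e_2 = (-0.1231, 0.4924, 0.8616).
r_{13} = e_1·v_3 = -3.6742; r_{23} = e_2·v_3 = 0.3693.
u_3 = v_3 + 3.6742·e_1 − 0.3693·e_2 = (0.5455, -0.1818, 0.1818).
‖u_3‖ = 0.6030, so e_3 = (0.9045, -0.3015, 0.3015).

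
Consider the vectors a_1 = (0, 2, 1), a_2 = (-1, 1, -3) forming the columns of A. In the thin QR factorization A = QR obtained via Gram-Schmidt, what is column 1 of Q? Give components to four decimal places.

e_1 = (0.0000, 0.8944, 0.4472)

a_1 = (0, 2, 1); ‖a_1‖ = 2.2361, so e_1 = (0.0000, 0.8944, 0.4472).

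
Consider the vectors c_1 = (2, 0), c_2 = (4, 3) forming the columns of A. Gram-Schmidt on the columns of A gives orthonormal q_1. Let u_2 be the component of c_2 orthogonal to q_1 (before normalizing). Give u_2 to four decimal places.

u_2 = (0.0000, 3.0000)

q_1 = c_1/‖c_1‖ = (2, 0)/2.0000 = (1.0000, 0.0000).
r_{12} = q_1·c_2 = 4.0000.
u_2 = c_2 − 4.0000·q_1 = (0.0000, 3.0000).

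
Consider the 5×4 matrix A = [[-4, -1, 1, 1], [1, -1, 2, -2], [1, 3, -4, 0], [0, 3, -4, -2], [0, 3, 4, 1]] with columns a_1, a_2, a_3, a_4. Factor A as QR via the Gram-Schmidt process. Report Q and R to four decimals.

q_1 = a_1/‖a_1‖ = (-4, 1, 1, 0, 0)/4.2426 = (-0.9428, 0.2357, 0.2357, 0.0000, 0.0000).
r_{12} = q_1·a_2 = 1.4142.
u_2 = a_2 − 1.4142·q_1 = (0.3333, -1.3333, 2.6667, 3.0000, 3.0000).
‖u_2‖ = 5.1962, so q_2 = (0.0642, -0.2566, 0.5132, 0.5774, 0.5774).
r_{13} = q_1·a_3 = -1.4142; r_{23} = q_2·a_3 = -2.5019.
u_3 = a_3 + 1.4142·q_1 + 2.5019·q_2 = (-0.1728, 1.6914, -2.3827, -2.5556, 5.4444).
‖u_3‖ = 6.6889, so q_3 = (-0.0258, 0.2529, -0.3562, -0.3821, 0.8140).
r_{14} = q_1·a_4 = -1.4142; r_{24} = q_2·a_4 = 0.0000; r_{34} = q_3·a_4 = 1.0465.
u_4 = a_4 + 1.4142·q_1 − 0.0000·q_2 − 1.0465·q_3 = (-0.3063, -1.9313, 0.7061, -1.6002, 0.1482).
‖u_4‖ = 2.6277, so q_4 = (-0.1166, -0.7350, 0.2687, -0.6090, 0.0564).

Q = [[-0.9428, 0.0642, -0.0258, -0.1166], [0.2357, -0.2566, 0.2529, -0.7350], [0.2357, 0.5132, -0.3562, 0.2687], [0.0000, 0.5774, -0.3821, -0.6090], [0.0000, 0.5774, 0.8140, 0.0564]], R = [[4.2426, 1.4142, -1.4142, -1.4142], [0.0000, 5.1962, -2.5019, 0.0000], [0.0000, 0.0000, 6.6889, 1.0465], [0.0000, 0.0000, 0.0000, 2.6277]]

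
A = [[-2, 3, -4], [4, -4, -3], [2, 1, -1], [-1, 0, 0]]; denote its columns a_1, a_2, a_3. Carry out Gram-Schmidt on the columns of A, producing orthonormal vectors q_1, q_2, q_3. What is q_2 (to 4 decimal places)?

q_2 = (0.4427, -0.2530, 0.8222, -0.2530)

q_1 = a_1/‖a_1‖ = (-2, 4, 2, -1)/5.0000 = (-0.4000, 0.8000, 0.4000, -0.2000).
r_{12} = q_1·a_2 = -4.0000.
u_2 = a_2 + 4.0000·q_1 = (1.4000, -0.8000, 2.6000, -0.8000).
‖u_2‖ = 3.1623, so q_2 = (0.4427, -0.2530, 0.8222, -0.2530).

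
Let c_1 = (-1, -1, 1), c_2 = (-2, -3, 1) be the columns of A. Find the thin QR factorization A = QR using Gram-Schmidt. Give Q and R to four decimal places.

Q = [[-0.5774, 0.0000], [-0.5774, -0.7071], [0.5774, -0.7071]], R = [[1.7321, 3.4641], [0.0000, 1.4142]]

c_1 = (-1, -1, 1); ‖c_1‖ = 1.7321, so e_1 = (-0.5774, -0.5774, 0.5774).
e_1·c_2 = (-0.5774)·(-2) + (-0.5774)·(-3) + 0.5774·1 = 3.4641.
u_2 = c_2 − 3.4641·e_1 = (0.0000, -1.0000, -1.0000).
‖u_2‖ = 1.4142, so e_2 = (0.0000, -0.7071, -0.7071).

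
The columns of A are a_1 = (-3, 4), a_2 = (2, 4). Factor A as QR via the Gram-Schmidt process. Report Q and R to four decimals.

Q = [[-0.6000, 0.8000], [0.8000, 0.6000]], R = [[5.0000, 2.0000], [0.0000, 4.0000]]

e_1 = a_1/‖a_1‖ = (-3, 4)/5.0000 = (-0.6000, 0.8000).
r_{12} = e_1·a_2 = 2.0000.
u_2 = a_2 − 2.0000·e_1 = (3.2000, 2.4000).
‖u_2‖ = 4.0000, so e_2 = (0.8000, 0.6000).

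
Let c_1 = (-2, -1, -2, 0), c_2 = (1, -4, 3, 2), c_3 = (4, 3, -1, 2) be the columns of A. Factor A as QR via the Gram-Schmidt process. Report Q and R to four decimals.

e_1 = c_1/‖c_1‖ = (-2, -1, -2, 0)/3.0000 = (-0.6667, -0.3333, -0.6667, 0.0000).
r_{12} = e_1·c_2 = -1.3333.
u_2 = c_2 + 1.3333·e_1 = (0.1111, -4.4444, 2.1111, 2.0000).
‖u_2‖ = 5.3125, so e_2 = (0.0209, -0.8366, 0.3974, 0.3765).
r_{13} = e_1·c_3 = -3.0000; r_{23} = e_2·c_3 = -2.0706.
u_3 = c_3 + 3.0000·e_1 + 2.0706·e_2 = (2.0433, 0.2677, -2.1772, 2.7795).
‖u_3‖ = 4.0881, so e_3 = (0.4998, 0.0655, -0.5326, 0.6799).

Q = [[-0.6667, 0.0209, 0.4998], [-0.3333, -0.8366, 0.0655], [-0.6667, 0.3974, -0.5326], [0.0000, 0.3765, 0.6799]], R = [[3.0000, -1.3333, -3.0000], [0.0000, 5.3125, -2.0706], [0.0000, 0.0000, 4.0881]]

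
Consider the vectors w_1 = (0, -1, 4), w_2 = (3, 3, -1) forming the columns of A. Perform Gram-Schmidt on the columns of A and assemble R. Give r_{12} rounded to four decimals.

w_1 = (0, -1, 4); ‖w_1‖ = 4.1231, so q_1 = (0.0000, -0.2425, 0.9701).
r_{12} = q_1·w_2 = -1.6977.

r_{12} = -1.6977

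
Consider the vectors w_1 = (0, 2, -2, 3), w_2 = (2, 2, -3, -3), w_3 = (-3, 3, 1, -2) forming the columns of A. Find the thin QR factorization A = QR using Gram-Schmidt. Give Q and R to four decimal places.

w_1 = (0, 2, -2, 3); ‖w_1‖ = 4.1231, so e_1 = (0.0000, 0.4851, -0.4851, 0.7276).
e_1·w_2 = 0.0000·2 + 0.4851·2 + (-0.4851)·(-3) + 0.7276·(-3) = 0.2425.
u_2 = w_2 − 0.2425·e_1 = (2.0000, 1.8824, -2.8824, -3.1765).
‖u_2‖ = 5.0932, so e_2 = (0.3927, 0.3696, -0.5659, -0.6237).
e_1·w_3 = 0.0000·(-3) + 0.4851·3 + (-0.4851)·1 + 0.7276·(-2) = -0.4851; e_2·w_3 = 0.3927·(-3) + 0.3696·3 + (-0.5659)·1 + (-0.6237)·(-2) = 0.6121.
u_3 = w_3 + 0.4851·e_1 − 0.6121·e_2 = (-3.2404, 3.0091, 1.1111, -1.2653).
‖u_3‖ = 4.7318, so e_3 = (-0.6848, 0.6359, 0.2348, -0.2674).

Q = [[0.0000, 0.3927, -0.6848], [0.4851, 0.3696, 0.6359], [-0.4851, -0.5659, 0.2348], [0.7276, -0.6237, -0.2674]], R = [[4.1231, 0.2425, -0.4851], [0.0000, 5.0932, 0.6121], [0.0000, 0.0000, 4.7318]]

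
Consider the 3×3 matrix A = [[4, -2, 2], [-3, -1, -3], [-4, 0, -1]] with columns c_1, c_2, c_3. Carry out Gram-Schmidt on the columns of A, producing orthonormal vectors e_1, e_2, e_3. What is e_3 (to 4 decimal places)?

e_3 = (0.2981, -0.5963, 0.7454)

e_1 = c_1/‖c_1‖ = (4, -3, -4)/6.4031 = (0.6247, -0.4685, -0.6247).
r_{12} = e_1·c_2 = -0.7809.
u_2 = c_2 + 0.7809·e_1 = (-1.5122, -1.3659, -0.4878).
‖u_2‖ = 2.0953, so e_2 = (-0.7217, -0.6519, -0.2328).
r_{13} = e_1·c_3 = 3.2796; r_{23} = e_2·c_3 = 0.7450.
u_3 = c_3 − 3.2796·e_1 − 0.7450·e_2 = (0.4889, -0.9778, 1.2222).
‖u_3‖ = 1.6398, so e_3 = (0.2981, -0.5963, 0.7454).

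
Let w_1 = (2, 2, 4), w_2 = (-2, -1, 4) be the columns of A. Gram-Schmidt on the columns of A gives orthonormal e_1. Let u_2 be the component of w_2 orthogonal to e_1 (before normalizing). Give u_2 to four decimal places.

u_2 = (-2.8333, -1.8333, 2.3333)

w_1 = (2, 2, 4); ‖w_1‖ = 4.8990, so e_1 = (0.4082, 0.4082, 0.8165).
e_1·w_2 = 0.4082·(-2) + 0.4082·(-1) + 0.8165·4 = 2.0412.
u_2 = w_2 − 2.0412·e_1 = (-2.8333, -1.8333, 2.3333).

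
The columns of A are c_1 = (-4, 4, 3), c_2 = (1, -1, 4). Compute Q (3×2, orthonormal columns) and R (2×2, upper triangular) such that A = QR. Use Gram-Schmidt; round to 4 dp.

c_1 = (-4, 4, 3); ‖c_1‖ = 6.4031, so e_1 = (-0.6247, 0.6247, 0.4685).
e_1·c_2 = (-0.6247)·1 + 0.6247·(-1) + 0.4685·4 = 0.6247.
u_2 = c_2 − 0.6247·e_1 = (1.3902, -1.3902, 3.7073).
‖u_2‖ = 4.1964, so e_2 = (0.3313, -0.3313, 0.8835).

Q = [[-0.6247, 0.3313], [0.6247, -0.3313], [0.4685, 0.8835]], R = [[6.4031, 0.6247], [0.0000, 4.1964]]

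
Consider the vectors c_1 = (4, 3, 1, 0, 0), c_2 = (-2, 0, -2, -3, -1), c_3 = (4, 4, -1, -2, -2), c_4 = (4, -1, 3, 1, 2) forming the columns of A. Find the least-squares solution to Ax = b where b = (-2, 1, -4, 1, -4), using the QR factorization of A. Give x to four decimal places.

c_1 = (4, 3, 1, 0, 0); ‖c_1‖ = 5.0990, so q_1 = (0.7845, 0.5883, 0.1961, 0.0000, 0.0000).
q_1·c_2 = 0.7845·(-2) + 0.5883·0 + 0.1961·(-2) + 0.0000·(-3) + 0.0000·(-1) = -1.9612.
u_2 = c_2 + 1.9612·q_1 = (-0.4615, 1.1538, -1.6154, -3.0000, -1.0000).
‖u_2‖ = 3.7622, so q_2 = (-0.1227, 0.3067, -0.4294, -0.7974, -0.2658).
q_1·c_3 = 0.7845·4 + 0.5883·4 + 0.1961·(-1) + 0.0000·(-2) + 0.0000·(-2) = 5.2951; q_2·c_3 = (-0.1227)·4 + 0.3067·4 + (-0.4294)·(-1) + (-0.7974)·(-2) + (-0.2658)·(-2) = 3.2919.
u_3 = c_3 − 5.2951·q_1 − 3.2919·q_2 = (0.2500, -0.1250, -0.6250, 0.6250, -1.1250).
‖u_3‖ = 1.4577, so q_3 = (0.1715, -0.0857, -0.4287, 0.4287, -0.7717).
q_1·c_4 = 0.7845·4 + 0.5883·(-1) + 0.1961·3 + 0.0000·1 + 0.0000·2 = 3.1379; q_2·c_4 = (-0.1227)·4 + 0.3067·(-1) + (-0.4294)·3 + (-0.7974)·1 + (-0.2658)·2 = -3.4146; q_3·c_4 = 0.1715·4 + (-0.0857)·(-1) + (-0.4287)·3 + 0.4287·1 + (-0.7717)·2 = -1.6292.
u_4 = c_4 − 3.1379·q_1 + 3.4146·q_2 + 1.6292·q_3 = (1.3990, -1.9386, 0.2199, -1.0243, -0.1650).
‖u_4‖ = 2.6154, so q_4 = (0.5349, -0.7412, 0.0841, -0.3916, -0.0631).
Qᵀb = (-1.7650, 2.5354, 4.8020, -2.2868).
Back-substitute: x_4 = -2.2868/2.6154 = -0.8744.
x_3 = (4.8020 + 1.6292·(-0.8744))/1.4577 = 2.3169.
x_2 = (2.5354 − 3.2919·2.3169 + 3.4146·(-0.8744))/3.7622 = -2.1469.
x_1 = (-1.7650 + 1.9612·(-2.1469) − 5.2951·2.3169 − 3.1379·(-0.8744))/5.0990 = -3.0398.

x = (-3.0398, -2.1469, 2.3169, -0.8744)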